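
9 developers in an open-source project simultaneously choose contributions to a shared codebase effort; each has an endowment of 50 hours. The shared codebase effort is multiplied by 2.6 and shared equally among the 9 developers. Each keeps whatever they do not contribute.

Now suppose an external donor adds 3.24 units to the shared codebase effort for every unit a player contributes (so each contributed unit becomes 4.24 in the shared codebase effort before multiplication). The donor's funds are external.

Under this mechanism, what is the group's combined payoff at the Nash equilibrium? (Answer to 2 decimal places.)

4960.80 hours

The effective private return per unit is now 2.6 × 4.24 / 9 = 1.2249 > 1, so every player's dominant strategy flips to full contribution.
At the Nash equilibrium everyone contributes 50. Group total payoff = 2.6 × 4.24 × 450 = 4960.80.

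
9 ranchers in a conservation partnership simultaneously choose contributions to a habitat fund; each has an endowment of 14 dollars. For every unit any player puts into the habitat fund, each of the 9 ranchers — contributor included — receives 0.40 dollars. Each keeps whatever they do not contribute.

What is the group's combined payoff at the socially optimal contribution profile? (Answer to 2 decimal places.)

Each contributed unit returns 3.600 to the group as a whole (0.40 to each of 9 players), which exceeds 1, so the social optimum is full contribution: group total = 3.600 × 126 = 453.60.

453.60 dollars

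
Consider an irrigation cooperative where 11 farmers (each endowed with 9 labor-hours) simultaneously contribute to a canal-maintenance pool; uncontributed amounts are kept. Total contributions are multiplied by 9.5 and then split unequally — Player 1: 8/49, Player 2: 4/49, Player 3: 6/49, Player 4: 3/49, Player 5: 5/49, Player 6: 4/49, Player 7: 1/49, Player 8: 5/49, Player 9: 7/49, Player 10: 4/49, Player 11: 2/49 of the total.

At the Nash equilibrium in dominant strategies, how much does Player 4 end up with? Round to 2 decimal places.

Each unit j contributes comes back to j as 9.5 × (j's share), so j prefers to contribute only if that share exceeds 1/9.5 = 0.1053; otherwise keeping the unit dominates.
Player 1, Player 3 and Player 9 are above the threshold, contributing 9 each; the remaining 8 contribute 0. Total contributed: 27.
Player 4 keeps 9 and receives 9.5 × 27 × 3/49 = 15.70 from the canal-maintenance pool, for a payoff of 24.70.

24.70 labor-hours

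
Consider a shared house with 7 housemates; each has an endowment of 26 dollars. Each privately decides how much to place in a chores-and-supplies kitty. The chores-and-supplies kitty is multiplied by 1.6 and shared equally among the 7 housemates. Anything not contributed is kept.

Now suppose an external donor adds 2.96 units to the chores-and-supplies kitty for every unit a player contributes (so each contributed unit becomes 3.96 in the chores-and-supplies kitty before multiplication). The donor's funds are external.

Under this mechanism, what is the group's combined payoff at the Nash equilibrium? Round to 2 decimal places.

182.00 dollars

Even with the mechanism, each unit contributed returns only 1.6 × 3.96 / 7 = 0.9051 per unit of net cost, so contributing nothing is still dominant.
At the Nash equilibrium no one contributes; group total payoff = 7 × 26 = 182.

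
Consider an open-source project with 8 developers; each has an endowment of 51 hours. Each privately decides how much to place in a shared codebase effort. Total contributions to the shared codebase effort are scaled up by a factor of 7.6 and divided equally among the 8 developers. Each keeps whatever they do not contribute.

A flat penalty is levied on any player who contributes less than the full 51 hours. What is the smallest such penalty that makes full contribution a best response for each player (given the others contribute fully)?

Given the others contribute fully, the best deviation is to contribute 0 (any partial contribution still incurs the fine and gives up units whose private return 0.9500 is below 1).
Deviating from 51 to 0 saves 51 hours but forfeits the deviator's share of the drop in the shared codebase effort: 7.6/8 × 51 = 48.45.
So the deviation gain is 51 − 48.45 = 2.55, and the fine must be at least 2.55 hours to wipe it out.

2.55 hours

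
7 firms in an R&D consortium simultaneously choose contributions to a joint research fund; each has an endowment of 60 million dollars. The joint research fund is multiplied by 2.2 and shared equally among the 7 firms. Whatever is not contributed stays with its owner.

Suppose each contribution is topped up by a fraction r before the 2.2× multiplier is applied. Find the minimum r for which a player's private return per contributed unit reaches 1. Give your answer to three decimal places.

2.182

With matching at rate r, one contributed unit becomes (1 + r) in the joint research fund and returns 2.2 × (1 + r) / 7 to the contributor.
Setting this equal to 1: 1 + r = 7/2.2 = 3.1818.
So the minimum matching rate is r = 3.1818 − 1 = 2.182.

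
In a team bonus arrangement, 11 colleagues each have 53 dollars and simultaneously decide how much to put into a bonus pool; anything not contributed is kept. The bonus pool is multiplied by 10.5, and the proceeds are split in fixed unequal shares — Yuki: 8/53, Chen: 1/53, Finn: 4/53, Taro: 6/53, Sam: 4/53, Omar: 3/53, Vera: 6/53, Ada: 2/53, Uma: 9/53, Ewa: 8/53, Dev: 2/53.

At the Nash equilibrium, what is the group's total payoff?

A player with share s gets back 10.5·s per unit contributed, so full contribution is dominant for anyone with s > 1/10.5 = 0.0952 and zero contribution is dominant for anyone below.
Yuki, Taro, Vera, Uma and Ewa are above the threshold, contributing 53 each; the remaining 6 contribute 0. Total contributed: 265.
The bonus pool pays out 10.5 × 265 = 2782.50 in total (split across the unequal shares, but the aggregate is all that matters for the group sum).
The 6 free-riders keep 53 each, adding 318. Group total = 318 + 2782.50 = 3100.50.

3100.50 dollars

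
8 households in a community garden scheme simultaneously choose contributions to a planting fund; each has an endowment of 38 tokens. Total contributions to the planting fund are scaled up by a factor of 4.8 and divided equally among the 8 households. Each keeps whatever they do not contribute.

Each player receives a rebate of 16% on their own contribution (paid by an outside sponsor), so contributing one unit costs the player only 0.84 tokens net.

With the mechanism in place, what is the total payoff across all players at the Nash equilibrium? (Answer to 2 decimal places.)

Even with the mechanism, each unit contributed returns only (4.8/8) / 0.84 = 0.7143 per unit of net cost, so contributing nothing is still dominant.
Everyone keeps their endowment and the group total is 8 × 38 = 304.

304.00 tokens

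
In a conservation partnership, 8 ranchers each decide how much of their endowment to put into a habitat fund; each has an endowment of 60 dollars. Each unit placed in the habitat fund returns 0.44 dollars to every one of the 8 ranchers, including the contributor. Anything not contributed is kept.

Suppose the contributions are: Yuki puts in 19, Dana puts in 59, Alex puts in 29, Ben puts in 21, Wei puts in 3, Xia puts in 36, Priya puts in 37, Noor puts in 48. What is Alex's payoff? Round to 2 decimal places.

141.88 dollars

Total contributed: 19 + 59 + 29 + 21 + 3 + 36 + 37 + 48 = 252.
Each receives 0.44 × 252 = 110.88 from the habitat fund.
Alex keeps 60 − 29 = 31, so Alex's payoff is 31 + 110.88 = 141.88.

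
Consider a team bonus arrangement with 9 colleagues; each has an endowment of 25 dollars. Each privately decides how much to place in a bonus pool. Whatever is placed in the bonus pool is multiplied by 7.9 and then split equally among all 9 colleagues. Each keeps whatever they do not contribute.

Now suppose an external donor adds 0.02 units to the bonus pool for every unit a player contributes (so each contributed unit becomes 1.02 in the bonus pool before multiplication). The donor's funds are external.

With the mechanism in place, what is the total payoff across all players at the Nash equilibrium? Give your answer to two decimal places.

225.00 dollars

With the mechanism, a contributed unit returns 7.9 × 1.02 / 9 = 0.8953 per unit of net cost — still below 1 — so contributing 0 remains dominant for every player.
At the Nash equilibrium no one contributes; group total payoff = 9 × 25 = 225.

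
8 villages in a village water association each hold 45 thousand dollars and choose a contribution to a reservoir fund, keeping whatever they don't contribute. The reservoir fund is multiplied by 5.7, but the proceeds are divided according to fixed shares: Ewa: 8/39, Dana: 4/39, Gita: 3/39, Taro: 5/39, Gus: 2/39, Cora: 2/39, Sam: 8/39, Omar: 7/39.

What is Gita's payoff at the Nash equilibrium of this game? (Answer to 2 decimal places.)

104.19 thousand dollars

A player with share s gets back 5.7·s per unit contributed, so full contribution is dominant for anyone with s > 1/5.7 = 0.1754 and zero contribution is dominant for anyone below.
Ewa, Sam and Omar clear that bar, contributing 45 each; the remaining 5 contribute 0. Total contributed: 135.
Gita keeps 45 and receives 5.7 × 135 × 3/39 = 59.19 from the reservoir fund, for a payoff of 104.19.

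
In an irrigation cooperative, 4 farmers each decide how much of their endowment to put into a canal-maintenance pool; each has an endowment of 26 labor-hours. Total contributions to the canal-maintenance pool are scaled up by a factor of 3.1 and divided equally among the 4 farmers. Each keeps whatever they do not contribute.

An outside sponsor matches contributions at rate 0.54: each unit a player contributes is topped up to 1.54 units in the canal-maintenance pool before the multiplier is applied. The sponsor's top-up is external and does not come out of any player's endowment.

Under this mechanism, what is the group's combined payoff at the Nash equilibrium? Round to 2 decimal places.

The effective private return per unit is now 3.1 × 1.54 / 4 = 1.1935 > 1, so every player's dominant strategy flips to full contribution.
At the Nash equilibrium everyone contributes 26. Group total payoff = 3.1 × 1.54 × 104 = 496.50.

496.50 labor-hours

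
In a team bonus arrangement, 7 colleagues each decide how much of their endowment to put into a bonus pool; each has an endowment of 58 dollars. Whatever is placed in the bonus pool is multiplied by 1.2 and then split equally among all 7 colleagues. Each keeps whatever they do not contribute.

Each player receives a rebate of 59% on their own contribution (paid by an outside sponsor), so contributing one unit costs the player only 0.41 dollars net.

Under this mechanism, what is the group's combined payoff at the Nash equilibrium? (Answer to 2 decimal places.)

The effective private return is (1.2/7) / 0.41 = 0.4181, which is still under 1, so the mechanism doesn't change anyone's dominant strategy: zero contribution.
Everyone keeps their endowment and the group total is 7 × 58 = 406.

406.00 dollars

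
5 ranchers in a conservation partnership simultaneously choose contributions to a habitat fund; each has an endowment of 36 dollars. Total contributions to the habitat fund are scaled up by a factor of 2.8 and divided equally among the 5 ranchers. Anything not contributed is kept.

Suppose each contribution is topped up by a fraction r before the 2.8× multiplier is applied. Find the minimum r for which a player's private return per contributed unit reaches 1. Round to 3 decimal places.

0.786

With matching at rate r, one contributed unit becomes (1 + r) in the habitat fund and returns 2.8 × (1 + r) / 5 to the contributor.
Setting this equal to 1: 1 + r = 5/2.8 = 1.7857.
So the minimum matching rate is r = 1.7857 − 1 = 0.786.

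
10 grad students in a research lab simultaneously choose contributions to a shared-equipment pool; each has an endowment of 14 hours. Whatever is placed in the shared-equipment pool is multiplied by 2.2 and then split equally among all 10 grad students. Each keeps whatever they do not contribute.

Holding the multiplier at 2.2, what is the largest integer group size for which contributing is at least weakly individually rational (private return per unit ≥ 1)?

2

Private return per unit is 2.2/(group size), which is ≥ 1 whenever the group size is ≤ 2.2.
The largest such integer is 2.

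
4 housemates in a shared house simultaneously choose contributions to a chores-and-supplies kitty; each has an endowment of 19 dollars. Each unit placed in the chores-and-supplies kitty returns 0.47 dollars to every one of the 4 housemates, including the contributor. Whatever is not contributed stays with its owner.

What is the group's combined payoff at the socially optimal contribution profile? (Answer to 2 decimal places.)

Each contributed unit returns 1.880 to the group as a whole (0.47 to each of 4 players), which exceeds 1, so the social optimum is full contribution: group total = 1.880 × 76 = 142.88.

142.88 dollars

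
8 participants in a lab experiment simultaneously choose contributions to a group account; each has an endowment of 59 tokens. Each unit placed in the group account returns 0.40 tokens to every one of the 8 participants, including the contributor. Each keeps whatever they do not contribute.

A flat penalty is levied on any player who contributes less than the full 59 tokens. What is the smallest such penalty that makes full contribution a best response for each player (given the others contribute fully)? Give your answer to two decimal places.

Given the others contribute fully, the best deviation is to contribute 0 (any partial contribution still incurs the fine and gives up units whose private return 0.40 is below 1).
Deviating from 59 to 0 saves 59 tokens but forfeits the deviator's share of the drop in the group account: 0.40 × 59 = 23.60.
So the deviation gain is 59 − 23.60 = 35.40, and the fine must be at least 35.40 tokens to wipe it out.

35.40 tokens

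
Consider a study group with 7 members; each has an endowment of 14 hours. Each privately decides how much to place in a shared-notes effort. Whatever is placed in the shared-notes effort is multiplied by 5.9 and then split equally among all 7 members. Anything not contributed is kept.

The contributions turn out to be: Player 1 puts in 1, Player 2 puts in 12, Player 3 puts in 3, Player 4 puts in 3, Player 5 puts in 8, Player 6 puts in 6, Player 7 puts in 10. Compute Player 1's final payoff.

Total contributed: 1 + 12 + 3 + 3 + 8 + 6 + 10 = 43.
Each receives 5.9 × 43 / 7 = 36.24 from the shared-notes effort.
Player 1 keeps 14 − 1 = 13, so Player 1's payoff is 13 + 36.24 = 49.24.

49.24 hours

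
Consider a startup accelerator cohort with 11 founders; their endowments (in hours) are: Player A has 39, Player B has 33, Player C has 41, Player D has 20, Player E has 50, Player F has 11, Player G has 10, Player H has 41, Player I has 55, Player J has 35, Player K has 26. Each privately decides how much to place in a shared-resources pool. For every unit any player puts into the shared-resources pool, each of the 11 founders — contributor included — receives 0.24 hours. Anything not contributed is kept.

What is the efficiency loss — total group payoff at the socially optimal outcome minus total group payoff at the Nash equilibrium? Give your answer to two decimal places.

592.04 hours

The private return per contributed unit is 0.24 < 1 for everyone, so the Nash equilibrium is zero contribution and the group total is Σ E_j = 39 + 33 + 41 + 20 + 50 + 11 + 10 + 41 + 55 + 35 + 26 = 361.
Each contributed unit returns 2.640 to the group, so the social optimum is full contribution by everyone: group total = 2.640 × 361 = 953.04.
Efficiency loss = (2.640 − 1) × 361 = 592.04.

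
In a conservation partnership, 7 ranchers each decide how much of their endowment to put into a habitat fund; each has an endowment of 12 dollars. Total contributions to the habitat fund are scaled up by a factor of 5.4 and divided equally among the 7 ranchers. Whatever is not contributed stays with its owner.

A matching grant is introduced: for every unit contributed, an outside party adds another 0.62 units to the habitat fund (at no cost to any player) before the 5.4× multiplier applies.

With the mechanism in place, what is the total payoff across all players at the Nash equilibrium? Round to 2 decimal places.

Under the mechanism each unit contributed yields 5.4 × 1.62 / 7 = 1.2497 back to its contributor per unit of net cost, which exceeds 1, making full contribution the dominant choice for everyone.
So the Nash equilibrium is full contribution by all 7; the group earns 5.4 × 1.62 × 84 = 734.83.

734.83 dollars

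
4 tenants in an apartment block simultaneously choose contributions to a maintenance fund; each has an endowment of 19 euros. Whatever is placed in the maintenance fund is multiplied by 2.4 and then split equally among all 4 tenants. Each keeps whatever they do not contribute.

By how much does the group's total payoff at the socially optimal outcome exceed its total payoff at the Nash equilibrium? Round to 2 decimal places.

Each contributed unit returns 2.4/4 = 0.6000 to its contributor — below 1 — so contributing 0 is dominant for every player. At the Nash equilibrium everyone keeps their 19, and the group total is 4 × 19 = 76.
Each contributed unit returns 2.400 to the group as a whole (0.6000 to each of 4 players), which exceeds 1, so the social optimum is full contribution: group total = 2.400 × 76 = 182.40.
Efficiency loss = 182.40 − 76 = 106.40.

106.40 euros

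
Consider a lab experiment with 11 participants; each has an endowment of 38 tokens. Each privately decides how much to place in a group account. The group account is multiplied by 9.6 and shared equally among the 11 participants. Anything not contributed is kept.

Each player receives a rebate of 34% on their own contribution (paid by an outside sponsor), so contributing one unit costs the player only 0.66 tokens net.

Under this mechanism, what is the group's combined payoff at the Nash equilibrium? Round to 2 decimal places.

4154.92 tokens

The effective private return per unit is now (9.6/11) / 0.66 = 1.3223 > 1, so every player's dominant strategy flips to full contribution.
So the Nash equilibrium is full contribution by all 11; the group earns 11 × (38 × 0.34 + 9.6 × 38) = 4154.92.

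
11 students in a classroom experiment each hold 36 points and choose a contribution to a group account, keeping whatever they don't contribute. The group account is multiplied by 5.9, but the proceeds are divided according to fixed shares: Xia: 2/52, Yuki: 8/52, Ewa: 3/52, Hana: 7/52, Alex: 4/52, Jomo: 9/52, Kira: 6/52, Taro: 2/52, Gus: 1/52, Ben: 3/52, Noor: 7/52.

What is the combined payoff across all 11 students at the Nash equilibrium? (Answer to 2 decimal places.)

572.40 points

Each unit j contributes comes back to j as 5.9 × (j's share), so j prefers to contribute only if that share exceeds 1/5.9 = 0.1695; otherwise keeping the unit dominates.
The only share above 0.1695 is Jomo's 9/52, contributing 36; the remaining 10 contribute 0. Total contributed: 36.
The group account pays out 5.9 × 36 = 212.40 in total (split across the unequal shares, but the aggregate is all that matters for the group sum).
The 10 free-riders keep 36 each, adding 360. Group total = 360 + 212.40 = 572.40.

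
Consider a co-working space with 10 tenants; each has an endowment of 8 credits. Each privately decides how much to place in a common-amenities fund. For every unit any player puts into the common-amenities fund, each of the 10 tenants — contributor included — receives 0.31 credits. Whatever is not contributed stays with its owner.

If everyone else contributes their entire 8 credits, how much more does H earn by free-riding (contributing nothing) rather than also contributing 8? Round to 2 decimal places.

Switching from a contribution of 8 to 0 lets H keep an extra 8 credits, but lowers the common-amenities fund by 8, which costs H their own share of that drop: 0.31 × 8 = 2.48.
Net gain = 8 − 2.48 = 5.52. The private return per contributed unit (0.31) is below 1, so free-riding is indeed the best response regardless of what the others do.

5.52 credits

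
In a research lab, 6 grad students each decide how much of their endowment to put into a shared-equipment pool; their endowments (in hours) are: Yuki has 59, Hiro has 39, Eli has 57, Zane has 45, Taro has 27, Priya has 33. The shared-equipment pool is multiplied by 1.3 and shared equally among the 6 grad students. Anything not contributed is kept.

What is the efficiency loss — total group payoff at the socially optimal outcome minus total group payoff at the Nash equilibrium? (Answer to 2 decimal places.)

The private return per contributed unit is 1.3/6 = 0.2167 < 1 for every player regardless of endowment, so the Nash equilibrium is zero contribution and the group total is Σ E_j = 59 + 39 + 57 + 45 + 27 + 33 = 260.
Each contributed unit returns 1.300 to the group, so the social optimum is full contribution by everyone: group total = 1.300 × 260 = 338.00.
Efficiency loss = (1.300 − 1) × 260 = 78.00.

78.00 hours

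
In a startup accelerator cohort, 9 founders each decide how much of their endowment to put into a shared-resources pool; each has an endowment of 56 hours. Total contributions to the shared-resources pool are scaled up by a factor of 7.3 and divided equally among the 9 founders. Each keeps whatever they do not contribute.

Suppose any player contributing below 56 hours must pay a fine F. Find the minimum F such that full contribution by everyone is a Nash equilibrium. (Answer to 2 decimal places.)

10.58 hours

Given the others contribute fully, the best deviation is to contribute 0 (any partial contribution still incurs the fine and gives up units whose private return 0.8111 is below 1).
Deviating from 56 to 0 saves 56 hours but forfeits the deviator's share of the drop in the shared-resources pool: 7.3/9 × 56 = 45.42.
So the deviation gain is 56 − 45.42 = 10.58, and the fine must be at least 10.58 hours to wipe it out.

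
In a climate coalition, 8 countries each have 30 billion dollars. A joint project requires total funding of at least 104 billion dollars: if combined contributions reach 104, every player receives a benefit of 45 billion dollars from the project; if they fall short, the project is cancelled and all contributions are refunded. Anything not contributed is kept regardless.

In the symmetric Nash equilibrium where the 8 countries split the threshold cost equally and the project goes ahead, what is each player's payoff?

62 billion dollars

Equal share of the threshold: 104/8 = 13.
At this profile no one gains by cutting their contribution: any cut drops the total below 104, the project is cancelled, contributions are refunded, and the deviator ends with 30, which is less than 30 − 13 + 45 = 62. Contributing more than 13 just wastes the excess. So contributing exactly 13 is a best response.
Each player's payoff: 30 − 13 + 45 = 62.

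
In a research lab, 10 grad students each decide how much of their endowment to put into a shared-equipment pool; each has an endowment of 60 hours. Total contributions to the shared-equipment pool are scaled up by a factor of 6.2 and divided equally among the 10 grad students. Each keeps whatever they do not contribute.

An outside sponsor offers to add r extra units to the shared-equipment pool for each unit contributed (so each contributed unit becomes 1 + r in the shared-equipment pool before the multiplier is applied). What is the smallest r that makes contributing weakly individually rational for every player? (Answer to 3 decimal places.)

0.613

With matching at rate r, one contributed unit becomes (1 + r) in the shared-equipment pool and returns 6.2 × (1 + r) / 10 to the contributor.
Setting this equal to 1: 1 + r = 10/6.2 = 1.6129.
So the minimum matching rate is r = 1.6129 − 1 = 0.613.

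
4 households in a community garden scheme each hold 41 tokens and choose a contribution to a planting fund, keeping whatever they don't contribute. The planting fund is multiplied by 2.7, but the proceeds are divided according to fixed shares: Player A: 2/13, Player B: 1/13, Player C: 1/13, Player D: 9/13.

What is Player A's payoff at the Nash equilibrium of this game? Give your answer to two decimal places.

For player j, contributing a unit is worthwhile iff 2.7 × (j's share) ≥ 1, i.e. iff j's share is at least 0.3704.
Only Player D (9/13) clears that bar, contributing 41; the remaining 3 contribute 0. Total contributed: 41.
Player A keeps 41 and receives 2.7 × 41 × 2/13 = 17.03 from the planting fund, for a payoff of 58.03.

58.03 tokens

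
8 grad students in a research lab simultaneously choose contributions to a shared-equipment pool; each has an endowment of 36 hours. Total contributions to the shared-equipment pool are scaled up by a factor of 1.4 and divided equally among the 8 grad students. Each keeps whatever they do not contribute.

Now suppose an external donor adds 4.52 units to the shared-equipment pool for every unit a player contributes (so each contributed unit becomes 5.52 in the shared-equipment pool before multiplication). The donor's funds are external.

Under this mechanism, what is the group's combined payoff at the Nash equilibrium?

288.00 hours

Even with the mechanism, each unit contributed returns only 1.4 × 5.52 / 8 = 0.9660 per unit of net cost, so contributing nothing is still dominant.
Everyone keeps their endowment and the group total is 8 × 36 = 288.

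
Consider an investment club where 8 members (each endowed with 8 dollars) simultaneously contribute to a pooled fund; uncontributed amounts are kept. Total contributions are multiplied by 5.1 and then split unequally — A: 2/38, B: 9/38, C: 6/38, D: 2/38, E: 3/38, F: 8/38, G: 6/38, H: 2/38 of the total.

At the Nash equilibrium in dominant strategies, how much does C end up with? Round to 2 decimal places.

20.88 dollars

Each unit j contributes comes back to j as 5.1 × (j's share), so j prefers to contribute only if that share exceeds 1/5.1 = 0.1961; otherwise keeping the unit dominates.
B and F clear that bar, contributing 8 each; the remaining 6 contribute 0. Total contributed: 16.
C keeps 8 and receives 5.1 × 16 × 6/38 = 12.88 from the pooled fund, for a payoff of 20.88.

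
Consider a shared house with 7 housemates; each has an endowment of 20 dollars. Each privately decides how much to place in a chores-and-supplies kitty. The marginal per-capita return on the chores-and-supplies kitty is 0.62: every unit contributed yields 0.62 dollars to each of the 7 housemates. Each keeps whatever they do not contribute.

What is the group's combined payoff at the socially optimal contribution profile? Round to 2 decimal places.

Each contributed unit returns 4.340 to the group as a whole (0.62 to each of 7 players), which exceeds 1, so the social optimum is full contribution: group total = 4.340 × 140 = 607.60.

607.60 dollars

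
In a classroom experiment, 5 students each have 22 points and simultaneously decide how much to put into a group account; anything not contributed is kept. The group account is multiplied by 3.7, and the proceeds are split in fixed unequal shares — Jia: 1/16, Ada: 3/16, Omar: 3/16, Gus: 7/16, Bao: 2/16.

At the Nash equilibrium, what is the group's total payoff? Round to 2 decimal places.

Each unit j contributes comes back to j as 3.7 × (j's share), so j prefers to contribute only if that share exceeds 1/3.7 = 0.2703; otherwise keeping the unit dominates.
Only Gus (7/16) clears that bar, contributing 22; the remaining 4 contribute 0. Total contributed: 22.
The group account pays out 3.7 × 22 = 81.40 in total (split across the unequal shares, but the aggregate is all that matters for the group sum).
The 4 free-riders keep 22 each, adding 88. Group total = 88 + 81.40 = 169.40.

169.40 points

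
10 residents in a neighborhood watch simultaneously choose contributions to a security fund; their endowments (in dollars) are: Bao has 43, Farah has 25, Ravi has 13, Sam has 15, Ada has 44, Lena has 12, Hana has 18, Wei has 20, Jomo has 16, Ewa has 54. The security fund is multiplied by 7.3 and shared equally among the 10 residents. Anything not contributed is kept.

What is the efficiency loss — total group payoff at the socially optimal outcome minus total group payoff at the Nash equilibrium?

1638.00 dollars

The private return per contributed unit is 7.3/10 = 0.7300 < 1 for every player regardless of endowment, so the Nash equilibrium is zero contribution and the group total is Σ E_j = 43 + 25 + 13 + 15 + 44 + 12 + 18 + 20 + 16 + 54 = 260.
Each contributed unit returns 7.300 to the group, so the social optimum is full contribution by everyone: group total = 7.300 × 260 = 1898.00.
Efficiency loss = (7.300 − 1) × 260 = 1638.00.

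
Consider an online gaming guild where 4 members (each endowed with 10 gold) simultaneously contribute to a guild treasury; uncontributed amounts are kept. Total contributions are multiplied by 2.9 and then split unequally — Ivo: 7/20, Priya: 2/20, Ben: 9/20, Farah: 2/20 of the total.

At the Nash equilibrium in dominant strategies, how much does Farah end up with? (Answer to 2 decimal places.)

Player j's private return per contributed unit is 2.9 × (j's share). Contributing is weakly dominant for j when that share is at least 1/2.9 = 0.3448, and contributing 0 is dominant otherwise.
Ivo and Ben clear that bar, contributing 10 each; the remaining 2 contribute 0. Total contributed: 20.
Farah keeps 10 and receives 2.9 × 20 × 2/20 = 5.80 from the guild treasury, for a payoff of 15.80.

15.80 gold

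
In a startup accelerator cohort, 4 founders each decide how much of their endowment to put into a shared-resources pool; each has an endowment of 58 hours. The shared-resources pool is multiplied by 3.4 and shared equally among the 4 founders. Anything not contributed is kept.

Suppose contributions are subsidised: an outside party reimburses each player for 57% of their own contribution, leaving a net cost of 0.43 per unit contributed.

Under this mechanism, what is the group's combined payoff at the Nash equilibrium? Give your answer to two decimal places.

Under the mechanism each unit contributed yields (3.4/4) / 0.43 = 1.9767 back to its contributor per unit of net cost, which exceeds 1, making full contribution the dominant choice for everyone.
So the Nash equilibrium is full contribution by all 4; the group earns 4 × (58 × 0.57 + 3.4 × 58) = 921.04.

921.04 hours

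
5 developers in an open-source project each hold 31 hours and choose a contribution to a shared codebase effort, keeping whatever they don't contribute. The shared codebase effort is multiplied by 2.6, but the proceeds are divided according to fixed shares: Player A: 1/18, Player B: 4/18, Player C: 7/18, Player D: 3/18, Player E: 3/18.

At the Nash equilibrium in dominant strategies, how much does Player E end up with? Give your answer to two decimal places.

44.43 hours

For player j, contributing a unit is worthwhile iff 2.6 × (j's share) ≥ 1, i.e. iff j's share is at least 0.3846.
Player C alone (share 7/18) is above the threshold, contributing 31; the remaining 4 contribute 0. Total contributed: 31.
Player E keeps 31 and receives 2.6 × 31 × 3/18 = 13.43 from the shared codebase effort, for a payoff of 44.43.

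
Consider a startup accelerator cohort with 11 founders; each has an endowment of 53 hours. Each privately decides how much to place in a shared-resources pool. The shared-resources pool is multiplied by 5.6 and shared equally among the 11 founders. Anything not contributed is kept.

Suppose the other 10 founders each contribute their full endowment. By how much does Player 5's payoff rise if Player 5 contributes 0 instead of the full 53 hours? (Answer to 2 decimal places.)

Switching from a contribution of 53 to 0 lets Player 5 keep an extra 53 hours, but lowers the shared-resources pool by 53, which costs Player 5 their own share of that drop: 5.6/11 × 53 = 26.98.
Net gain = 53 − 26.98 = 26.02. The private return per contributed unit (0.5091) is below 1, so free-riding is indeed the best response regardless of what the others do.

26.02 hours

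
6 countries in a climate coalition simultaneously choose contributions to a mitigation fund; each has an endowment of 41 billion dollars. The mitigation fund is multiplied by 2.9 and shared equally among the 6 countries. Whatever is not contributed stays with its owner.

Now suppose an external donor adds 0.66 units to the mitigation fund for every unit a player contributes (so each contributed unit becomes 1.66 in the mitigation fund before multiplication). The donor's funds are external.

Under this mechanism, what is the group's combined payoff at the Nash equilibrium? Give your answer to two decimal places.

With the mechanism, a contributed unit returns 2.9 × 1.66 / 6 = 0.8023 per unit of net cost — still below 1 — so contributing 0 remains dominant for every player.
At the Nash equilibrium no one contributes; group total payoff = 6 × 41 = 246.

246.00 billion dollars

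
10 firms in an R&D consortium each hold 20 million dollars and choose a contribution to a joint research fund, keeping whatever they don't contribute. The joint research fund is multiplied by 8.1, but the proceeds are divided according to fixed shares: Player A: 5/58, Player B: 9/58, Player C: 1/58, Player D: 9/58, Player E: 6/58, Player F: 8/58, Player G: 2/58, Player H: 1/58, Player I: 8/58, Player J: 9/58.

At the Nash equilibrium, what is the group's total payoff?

910.00 million dollars

A player with share s gets back 8.1·s per unit contributed, so full contribution is dominant for anyone with s > 1/8.1 = 0.1235 and zero contribution is dominant for anyone below.
Player B, Player D, Player F, Player I and Player J are above the threshold, contributing 20 each; the remaining 5 contribute 0. Total contributed: 100.
The joint research fund pays out 8.1 × 100 = 810.00 in total (split across the unequal shares, but the aggregate is all that matters for the group sum).
The 5 free-riders keep 20 each, adding 100. Group total = 100 + 810.00 = 910.00.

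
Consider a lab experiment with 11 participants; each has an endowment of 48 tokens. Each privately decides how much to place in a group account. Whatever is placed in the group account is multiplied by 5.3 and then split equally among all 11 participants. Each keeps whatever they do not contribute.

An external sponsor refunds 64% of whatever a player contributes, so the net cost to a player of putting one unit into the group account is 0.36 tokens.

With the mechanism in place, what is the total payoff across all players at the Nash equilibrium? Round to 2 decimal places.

With the mechanism, a contributed unit returns (5.3/11) / 0.36 = 1.3384 per unit of net cost to the contributor — now above 1 — so contributing fully is weakly dominant for every player.
At the Nash equilibrium everyone contributes 48. Group total payoff = 11 × (48 × 0.64 + 5.3 × 48) = 3136.32.

3136.32 tokens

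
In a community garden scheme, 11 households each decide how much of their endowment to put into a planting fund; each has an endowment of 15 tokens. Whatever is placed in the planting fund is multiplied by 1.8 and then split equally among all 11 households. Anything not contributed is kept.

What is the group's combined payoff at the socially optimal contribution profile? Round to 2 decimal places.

Each contributed unit returns 1.800 to the group as a whole (0.1636 to each of 11 players), which exceeds 1, so the social optimum is full contribution: group total = 1.800 × 165 = 297.00.

297.00 tokens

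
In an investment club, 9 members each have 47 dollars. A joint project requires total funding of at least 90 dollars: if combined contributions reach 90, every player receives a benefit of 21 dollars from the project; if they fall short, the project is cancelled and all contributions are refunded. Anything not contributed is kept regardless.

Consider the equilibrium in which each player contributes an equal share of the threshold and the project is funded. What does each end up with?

58 dollars

Equal share of the threshold: 90/9 = 10.
At this profile no one gains by cutting their contribution: any cut drops the total below 90, the project is cancelled, contributions are refunded, and the deviator ends with 47, which is less than 47 − 10 + 21 = 58. Contributing more than 10 just wastes the excess. So contributing exactly 10 is a best response.
Each player's payoff: 47 − 10 + 21 = 58.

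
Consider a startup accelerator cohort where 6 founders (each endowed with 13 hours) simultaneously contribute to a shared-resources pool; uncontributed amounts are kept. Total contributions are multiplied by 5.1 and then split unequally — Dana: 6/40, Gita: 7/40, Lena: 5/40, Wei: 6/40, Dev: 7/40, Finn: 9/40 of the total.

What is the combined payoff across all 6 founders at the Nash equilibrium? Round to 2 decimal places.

Each unit j contributes comes back to j as 5.1 × (j's share), so j prefers to contribute only if that share exceeds 1/5.1 = 0.1961; otherwise keeping the unit dominates.
Only Finn (9/40) clears that bar, contributing 13; the remaining 5 contribute 0. Total contributed: 13.
The shared-resources pool pays out 5.1 × 13 = 66.30 in total (split across the unequal shares, but the aggregate is all that matters for the group sum).
The 5 free-riders keep 13 each, adding 65. Group total = 65 + 66.30 = 131.30.

131.30 hours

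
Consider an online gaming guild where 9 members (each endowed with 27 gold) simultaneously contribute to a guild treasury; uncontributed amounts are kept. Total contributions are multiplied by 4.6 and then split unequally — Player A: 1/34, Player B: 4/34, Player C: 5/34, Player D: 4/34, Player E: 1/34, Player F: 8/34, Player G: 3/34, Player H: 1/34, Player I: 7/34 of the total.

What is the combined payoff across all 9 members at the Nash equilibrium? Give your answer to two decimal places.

Each unit j contributes comes back to j as 4.6 × (j's share), so j prefers to contribute only if that share exceeds 1/4.6 = 0.2174; otherwise keeping the unit dominates.
Only Player F (8/34) clears that bar, contributing 27; the remaining 8 contribute 0. Total contributed: 27.
The guild treasury pays out 4.6 × 27 = 124.20 in total (split across the unequal shares, but the aggregate is all that matters for the group sum).
The 8 free-riders keep 27 each, adding 216. Group total = 216 + 124.20 = 340.20.

340.20 gold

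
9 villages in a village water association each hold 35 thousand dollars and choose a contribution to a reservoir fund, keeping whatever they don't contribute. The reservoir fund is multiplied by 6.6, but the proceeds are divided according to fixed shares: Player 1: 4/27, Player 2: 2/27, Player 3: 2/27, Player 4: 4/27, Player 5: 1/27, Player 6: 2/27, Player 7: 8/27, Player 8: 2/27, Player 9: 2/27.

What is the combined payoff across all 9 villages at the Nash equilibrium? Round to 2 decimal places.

Player j's private return per contributed unit is 6.6 × (j's share). Contributing is weakly dominant for j when that share is at least 1/6.6 = 0.1515, and contributing 0 is dominant otherwise.
The only share above 0.1515 is Player 7's 8/27, contributing 35; the remaining 8 contribute 0. Total contributed: 35.
The reservoir fund pays out 6.6 × 35 = 231.00 in total (split across the unequal shares, but the aggregate is all that matters for the group sum).
The 8 free-riders keep 35 each, adding 280. Group total = 280 + 231.00 = 511.00.

511.00 thousand dollars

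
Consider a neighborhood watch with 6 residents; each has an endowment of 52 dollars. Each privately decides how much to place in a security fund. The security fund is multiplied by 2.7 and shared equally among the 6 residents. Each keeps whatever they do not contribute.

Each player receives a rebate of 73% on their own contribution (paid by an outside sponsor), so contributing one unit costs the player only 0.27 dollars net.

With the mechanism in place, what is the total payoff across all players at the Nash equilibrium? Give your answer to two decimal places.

With the mechanism, a contributed unit returns (2.7/6) / 0.27 = 1.6667 per unit of net cost to the contributor — now above 1 — so contributing fully is weakly dominant for every player.
At the Nash equilibrium everyone contributes 52. Group total payoff = 6 × (52 × 0.73 + 2.7 × 52) = 1070.16.

1070.16 dollars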